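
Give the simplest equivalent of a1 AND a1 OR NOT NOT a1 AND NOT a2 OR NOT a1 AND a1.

a1 AND a1 OR NOT NOT a1 AND NOT a2 OR NOT a1 AND a1
= a1 AND a1 OR a1 AND NOT a2 OR NOT a1 AND a1
= a1 OR a1 AND NOT a2 OR NOT a1 AND a1
= a1 OR NOT a1 AND a1
= a1

a1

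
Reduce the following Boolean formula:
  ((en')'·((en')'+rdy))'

((en')'·((en')'+rdy))'
= ((en')')'   — absorption
= en'   — double negation

en'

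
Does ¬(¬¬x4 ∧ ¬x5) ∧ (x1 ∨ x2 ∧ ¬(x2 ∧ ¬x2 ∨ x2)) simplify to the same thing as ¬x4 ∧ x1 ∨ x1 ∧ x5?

Yes

E1: ¬(¬¬x4 ∧ ¬x5) ∧ (x1 ∨ x2 ∧ ¬(x2 ∧ ¬x2 ∨ x2))
    = (¬x4 ∨ x5) ∧ (x1 ∨ x2 ∧ ¬(x2 ∧ ¬x2 ∨ x2))   (De Morgan)
    = (¬x4 ∨ x5) ∧ (x1 ∨ x2 ∧ ¬x2)   (complement / identity)
    = (¬x4 ∨ x5) ∧ x1   (complement / identity)
E2: ¬x4 ∧ x1 ∨ x1 ∧ x5
    = (¬x4 ∨ x5) ∧ x1   (distribution)
Both reduce to (¬x4 ∨ x5) ∧ x1, so they are equivalent.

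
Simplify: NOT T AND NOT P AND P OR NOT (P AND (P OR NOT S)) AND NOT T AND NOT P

NOT T AND NOT P

NOT T AND NOT P AND P OR NOT (P AND (P OR NOT S)) AND NOT T AND NOT P
= NOT T AND NOT P AND P OR NOT P AND NOT T AND NOT P   — absorption
= NOT T AND NOT P   — distribution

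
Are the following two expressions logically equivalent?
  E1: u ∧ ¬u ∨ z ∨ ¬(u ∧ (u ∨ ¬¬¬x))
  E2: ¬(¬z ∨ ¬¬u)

No

E1: u ∧ ¬u ∨ z ∨ ¬(u ∧ (u ∨ ¬¬¬x))
    = u ∧ ¬u ∨ z ∨ ¬(u ∧ (u ∨ ¬x))   (double negation)
    = u ∧ ¬u ∨ z ∨ ¬u   (absorption)
    = z ∨ ¬u   (complement / identity)
E2: ¬(¬z ∨ ¬¬u)
    = z ∧ ¬u   (De Morgan)
These differ: at u=0, x=1, z=0, E1 = 1 but E2 = 0.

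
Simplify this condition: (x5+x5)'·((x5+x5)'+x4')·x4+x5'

x5'

(x5+x5)'·((x5+x5)'+x4')·x4+x5'
= (x5+x5)'·x4+x5'
= x5'·x4+x5'
= x5'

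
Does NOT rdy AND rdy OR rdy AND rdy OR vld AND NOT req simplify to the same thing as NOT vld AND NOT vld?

No

E1: NOT rdy AND rdy OR rdy AND rdy OR vld AND NOT req
    = rdy OR vld AND NOT req
E2: NOT vld AND NOT vld
    = NOT vld
These differ: at rdy=0, req=0, vld=0, E1 = 0 but E2 = 1.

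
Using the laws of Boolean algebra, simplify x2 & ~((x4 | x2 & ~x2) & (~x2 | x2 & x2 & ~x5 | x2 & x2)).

x2 & ~((x4 | x2 & ~x2) & (~x2 | x2 & x2 & ~x5 | x2 & x2))
= x2 & ~(x4 & (~x2 | x2 & x2 & ~x5 | x2 & x2))   — complement / identity
= x2 & ~(x4 & (~x2 | x2 & x2))   — absorption
= x2 & ~(x4 & (~x2 | x2))   — idempotence
= x2 & ~x4   — complement / identity

x2 & ~x4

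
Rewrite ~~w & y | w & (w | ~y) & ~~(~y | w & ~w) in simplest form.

~~w & y | w & (w | ~y) & ~~(~y | w & ~w)
= ~~w & y | w & (w | ~y) & ~~~y
= ~~w & y | w & (w | ~y) & ~y
= ~~w & y | w & ~y
= w & y | w & ~y
= w

w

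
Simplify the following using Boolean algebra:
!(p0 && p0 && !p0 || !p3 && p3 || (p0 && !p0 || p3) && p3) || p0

!p3 || p0

!(p0 && p0 && !p0 || !p3 && p3 || (p0 && !p0 || p3) && p3) || p0
= !(p0 && p0 && !p0 || !p3 && p3 || p3 && p3) || p0   [complement / identity]
= !(p0 && !p0 || !p3 && p3 || p3 && p3) || p0   [idempotence]
= !(!p3 && p3 || p3 && p3) || p0   [complement / identity]
= !p3 || p0   [distribution]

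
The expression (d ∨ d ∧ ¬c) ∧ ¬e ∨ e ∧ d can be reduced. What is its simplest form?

d

(d ∨ d ∧ ¬c) ∧ ¬e ∨ e ∧ d
= d ∧ ¬e ∨ e ∧ d   [absorption]
= d   [distribution]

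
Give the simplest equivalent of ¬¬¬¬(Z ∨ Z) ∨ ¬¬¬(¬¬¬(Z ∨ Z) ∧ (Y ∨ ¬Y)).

¬¬¬¬(Z ∨ Z) ∨ ¬¬¬(¬¬¬(Z ∨ Z) ∧ (Y ∨ ¬Y))
= ¬¬¬¬(Z ∨ Z) ∨ ¬¬¬¬¬¬(Z ∨ Z)   (complement / identity)
= ¬¬¬¬(Z ∨ Z) ∨ ¬¬¬¬(Z ∨ Z)   (double negation)
= ¬¬¬¬(Z ∨ Z)   (idempotence)
= ¬¬¬¬Z   (idempotence)
= ¬¬Z   (double negation)
= Z   (double negation)

Z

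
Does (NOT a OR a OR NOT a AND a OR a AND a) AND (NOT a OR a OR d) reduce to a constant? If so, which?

(NOT a OR a OR NOT a AND a OR a AND a) AND (NOT a OR a OR d)
= (NOT a OR a OR a) AND (NOT a OR a OR d)   — distribution
= (NOT a OR a) AND (NOT a OR a OR d)   — idempotence
= NOT a OR a   — absorption
= TRUE   — complement

yes, True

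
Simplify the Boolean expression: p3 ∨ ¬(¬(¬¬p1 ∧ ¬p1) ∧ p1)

p3 ∨ ¬(¬(¬¬p1 ∧ ¬p1) ∧ p1)
= p3 ∨ ¬((¬p1 ∨ p1) ∧ p1)   [De Morgan]
= p3 ∨ ¬p1   [complement / identity]

p3 ∨ ¬p1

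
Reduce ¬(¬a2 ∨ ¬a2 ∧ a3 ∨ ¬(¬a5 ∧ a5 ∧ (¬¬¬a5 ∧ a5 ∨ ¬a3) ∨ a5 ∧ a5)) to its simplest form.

¬(¬a2 ∨ ¬a2 ∧ a3 ∨ ¬(¬a5 ∧ a5 ∧ (¬¬¬a5 ∧ a5 ∨ ¬a3) ∨ a5 ∧ a5))
= ¬(¬a2 ∨ ¬(¬a5 ∧ a5 ∧ (¬¬¬a5 ∧ a5 ∨ ¬a3) ∨ a5 ∧ a5))   — absorption
= ¬(¬a2 ∨ ¬(¬a5 ∧ a5 ∧ (¬a5 ∧ a5 ∨ ¬a3) ∨ a5 ∧ a5))   — double negation
= ¬(¬a2 ∨ ¬(¬a5 ∧ a5 ∨ a5 ∧ a5))   — absorption
= a2 ∧ (¬a5 ∧ a5 ∨ a5 ∧ a5)   — De Morgan
= a2 ∧ a5   — distribution

a2 ∧ a5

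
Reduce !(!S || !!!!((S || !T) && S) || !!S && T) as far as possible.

false

!(!S || !!!!((S || !T) && S) || !!S && T)
= !(!S || !!((S || !T) && S) || !!S && T)   [double negation]
= !(!S || !!S || !!S && T)   [absorption]
= !(!S || !!S)   [absorption]
= S && !S   [De Morgan]
= false   [complement]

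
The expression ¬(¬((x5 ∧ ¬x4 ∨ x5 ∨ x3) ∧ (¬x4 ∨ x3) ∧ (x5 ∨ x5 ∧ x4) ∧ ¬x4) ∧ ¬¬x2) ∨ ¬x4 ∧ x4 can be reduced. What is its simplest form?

x5 ∧ ¬x4 ∨ ¬x2

¬(¬((x5 ∧ ¬x4 ∨ x5 ∨ x3) ∧ (¬x4 ∨ x3) ∧ (x5 ∨ x5 ∧ x4) ∧ ¬x4) ∧ ¬¬x2) ∨ ¬x4 ∧ x4
= ¬(¬((x5 ∨ x3) ∧ (¬x4 ∨ x3) ∧ (x5 ∨ x5 ∧ x4) ∧ ¬x4) ∧ ¬¬x2) ∨ ¬x4 ∧ x4
= ¬(¬((x5 ∨ x3) ∧ (¬x4 ∨ x3) ∧ x5 ∧ ¬x4) ∧ ¬¬x2) ∨ ¬x4 ∧ x4
= (x5 ∨ x3) ∧ (¬x4 ∨ x3) ∧ x5 ∧ ¬x4 ∨ ¬x2 ∨ ¬x4 ∧ x4
= (x5 ∧ ¬x4 ∨ x3) ∧ x5 ∧ ¬x4 ∨ ¬x2 ∨ ¬x4 ∧ x4
= x5 ∧ ¬x4 ∨ ¬x2 ∨ ¬x4 ∧ x4
= x5 ∧ ¬x4 ∨ ¬x2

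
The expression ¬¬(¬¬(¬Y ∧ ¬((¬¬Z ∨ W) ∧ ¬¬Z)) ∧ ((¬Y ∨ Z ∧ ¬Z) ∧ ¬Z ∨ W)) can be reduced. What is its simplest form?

¬¬(¬¬(¬Y ∧ ¬((¬¬Z ∨ W) ∧ ¬¬Z)) ∧ ((¬Y ∨ Z ∧ ¬Z) ∧ ¬Z ∨ W))
= ¬¬(¬¬(¬Y ∧ ¬¬¬Z) ∧ ((¬Y ∨ Z ∧ ¬Z) ∧ ¬Z ∨ W))
= ¬¬(¬Y ∧ ¬¬¬Z ∧ ((¬Y ∨ Z ∧ ¬Z) ∧ ¬Z ∨ W))
= ¬¬(¬Y ∧ ¬¬¬Z ∧ (¬Y ∧ ¬Z ∨ W))
= ¬¬(¬Y ∧ ¬Z ∧ (¬Y ∧ ¬Z ∨ W))
= ¬¬(¬Y ∧ ¬Z)
= ¬Y ∧ ¬Z

¬Y ∧ ¬Z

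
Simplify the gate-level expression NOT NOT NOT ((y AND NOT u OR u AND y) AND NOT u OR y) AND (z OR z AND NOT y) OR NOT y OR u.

NOT NOT NOT ((y AND NOT u OR u AND y) AND NOT u OR y) AND (z OR z AND NOT y) OR NOT y OR u
= NOT NOT NOT ((y AND NOT u OR u AND y) AND NOT u OR y) AND z OR NOT y OR u   — absorption
= NOT NOT NOT (y AND NOT u OR y) AND z OR NOT y OR u   — distribution
= NOT NOT NOT y AND z OR NOT y OR u   — absorption
= NOT y AND z OR NOT y OR u   — double negation
= NOT y OR u   — absorption

NOT y OR u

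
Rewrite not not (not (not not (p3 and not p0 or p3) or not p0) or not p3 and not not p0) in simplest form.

not p3 and p0

not not (not (not not (p3 and not p0 or p3) or not p0) or not p3 and not not p0)
= not not (not (p3 and not p0 or p3) and p0 or not p3 and not not p0)
= not not (not p3 and p0 or not p3 and not not p0)
= not p3 and p0 or not p3 and not not p0
= not p3 and p0 or not p3 and p0
= not p3 and p0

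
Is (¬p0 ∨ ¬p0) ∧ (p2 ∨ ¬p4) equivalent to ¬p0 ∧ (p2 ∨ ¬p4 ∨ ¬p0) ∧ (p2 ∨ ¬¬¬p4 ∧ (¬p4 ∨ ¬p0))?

E1: (¬p0 ∨ ¬p0) ∧ (p2 ∨ ¬p4)
    = ¬p0 ∧ (p2 ∨ ¬p4)   (idempotence)
E2: ¬p0 ∧ (p2 ∨ ¬p4 ∨ ¬p0) ∧ (p2 ∨ ¬¬¬p4 ∧ (¬p4 ∨ ¬p0))
    = ¬p0 ∧ (p2 ∨ ¬p4 ∨ ¬p0) ∧ (p2 ∨ ¬p4 ∧ (¬p4 ∨ ¬p0))   (double negation)
    = ¬p0 ∧ (p2 ∨ ¬p4 ∨ ¬p0) ∧ (p2 ∨ ¬p4)   (absorption)
    = ¬p0 ∧ (p2 ∨ ¬p4)   (absorption)
Both reduce to ¬p0 ∧ (p2 ∨ ¬p4), so they are equivalent.

Yes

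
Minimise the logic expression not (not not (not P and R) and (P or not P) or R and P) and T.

not (not not (not P and R) and (P or not P) or R and P) and T
= not (not P and R and (P or not P) or R and P) and T   [double negation]
= not (not P and R or R and P) and T   [complement / identity]
= not R and T   [distribution]

not R and T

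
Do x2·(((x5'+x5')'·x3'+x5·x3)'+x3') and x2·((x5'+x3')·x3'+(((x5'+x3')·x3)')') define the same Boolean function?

Yes

E1: x2·(((x5'+x5')'·x3'+x5·x3)'+x3')
    = x2·(((x5')'·x3'+x5·x3)'+x3')   — idempotence
    = x2·((x5·x3'+x5·x3)'+x3')   — double negation
    = x2·(x5'+x3')   — distribution
E2: x2·((x5'+x3')·x3'+(((x5'+x3')·x3)')')
    = x2·((x5'+x3')·x3'+(x5'+x3')·x3)   — double negation
    = x2·(x5'+x3')·(x3'+x3)   — distribution
    = x2·(x5'+x3')   — complement / identity
Both reduce to x2·(x5'+x3'), so they are equivalent.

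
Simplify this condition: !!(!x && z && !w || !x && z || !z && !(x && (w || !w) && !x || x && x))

!x

!!(!x && z && !w || !x && z || !z && !(x && (w || !w) && !x || x && x))
= !!(!x && z || !z && !(x && (w || !w) && !x || x && x))   — absorption
= !x && z || !z && !(x && (w || !w) && !x || x && x)   — double negation
= !x && z || !z && !(x && !x || x && x)   — complement / identity
= !x && z || !z && !x   — distribution
= !x   — distribution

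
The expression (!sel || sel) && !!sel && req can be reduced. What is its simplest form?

sel && req

(!sel || sel) && !!sel && req
= !!sel && req   [complement / identity]
= sel && req   [double negation]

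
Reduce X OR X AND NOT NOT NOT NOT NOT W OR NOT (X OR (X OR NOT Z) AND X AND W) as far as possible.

X OR X AND NOT NOT NOT NOT NOT W OR NOT (X OR (X OR NOT Z) AND X AND W)
= X OR X AND NOT NOT NOT W OR NOT (X OR (X OR NOT Z) AND X AND W)   — double negation
= X OR X AND NOT NOT NOT W OR NOT (X OR X AND W)   — absorption
= X OR X AND NOT W OR NOT (X OR X AND W)   — double negation
= X OR X AND NOT W OR NOT X   — absorption
= X OR NOT X   — absorption
= TRUE   — complement

TRUE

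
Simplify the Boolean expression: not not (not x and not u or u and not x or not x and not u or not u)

not not (not x and not u or u and not x or not x and not u or not u)
= not not (not x and not u or not x or not u)   [distribution]
= not x and not u or not x or not u   [double negation]
= not x or not u   [absorption]

not x or not u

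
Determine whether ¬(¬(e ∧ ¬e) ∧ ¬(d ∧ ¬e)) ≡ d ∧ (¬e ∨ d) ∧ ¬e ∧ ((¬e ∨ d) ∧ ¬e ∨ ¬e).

Yes

E1: ¬(¬(e ∧ ¬e) ∧ ¬(d ∧ ¬e))
    = e ∧ ¬e ∨ d ∧ ¬e   [De Morgan]
    = d ∧ ¬e   [complement / identity]
E2: d ∧ (¬e ∨ d) ∧ ¬e ∧ ((¬e ∨ d) ∧ ¬e ∨ ¬e)
    = d ∧ (¬e ∨ d) ∧ ¬e   [absorption]
    = d ∧ ¬e   [absorption]
Both reduce to d ∧ ¬e, so they are equivalent.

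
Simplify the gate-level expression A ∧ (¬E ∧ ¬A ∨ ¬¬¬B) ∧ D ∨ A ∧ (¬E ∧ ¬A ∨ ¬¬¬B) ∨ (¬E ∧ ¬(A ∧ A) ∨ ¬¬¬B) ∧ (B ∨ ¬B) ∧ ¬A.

A ∧ (¬E ∧ ¬A ∨ ¬¬¬B) ∧ D ∨ A ∧ (¬E ∧ ¬A ∨ ¬¬¬B) ∨ (¬E ∧ ¬(A ∧ A) ∨ ¬¬¬B) ∧ (B ∨ ¬B) ∧ ¬A
= A ∧ (¬E ∧ ¬A ∨ ¬¬¬B) ∧ D ∨ A ∧ (¬E ∧ ¬A ∨ ¬¬¬B) ∨ (¬E ∧ ¬A ∨ ¬¬¬B) ∧ (B ∨ ¬B) ∧ ¬A   (idempotence)
= A ∧ (¬E ∧ ¬A ∨ ¬¬¬B) ∨ (¬E ∧ ¬A ∨ ¬¬¬B) ∧ (B ∨ ¬B) ∧ ¬A   (absorption)
= A ∧ (¬E ∧ ¬A ∨ ¬¬¬B) ∨ (¬E ∧ ¬A ∨ ¬¬¬B) ∧ ¬A   (complement / identity)
= ¬E ∧ ¬A ∨ ¬¬¬B   (distribution)
= ¬E ∧ ¬A ∨ ¬B   (double negation)

¬E ∧ ¬A ∨ ¬B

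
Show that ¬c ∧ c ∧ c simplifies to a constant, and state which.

¬c ∧ c ∧ c
= ¬c ∧ c
= False

False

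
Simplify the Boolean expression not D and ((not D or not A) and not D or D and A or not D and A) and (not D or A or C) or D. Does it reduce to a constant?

True

not D and ((not D or not A) and not D or D and A or not D and A) and (not D or A or C) or D
= not D and ((not D or not A) and not D or A) and (not D or A or C) or D   — distribution
= not D and (not D or A) and (not D or A or C) or D   — absorption
= not D and (not D or A) or D   — absorption
= not D or D   — absorption
= True   — complement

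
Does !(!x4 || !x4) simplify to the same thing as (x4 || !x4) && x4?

E1: !(!x4 || !x4)
    = x4 && x4   [De Morgan]
    = x4   [idempotence]
E2: (x4 || !x4) && x4
    = x4   [complement / identity]
Both reduce to x4, so they are equivalent.

Yes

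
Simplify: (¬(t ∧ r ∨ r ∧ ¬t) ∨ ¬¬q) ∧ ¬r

(¬(t ∧ r ∨ r ∧ ¬t) ∨ ¬¬q) ∧ ¬r
= (¬r ∨ ¬¬q) ∧ ¬r   [distribution]
= (¬r ∨ q) ∧ ¬r   [double negation]
= ¬r   [absorption]

¬r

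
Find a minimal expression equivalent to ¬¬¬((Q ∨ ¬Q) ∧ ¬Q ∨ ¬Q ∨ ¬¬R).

Q ∧ ¬R

¬¬¬((Q ∨ ¬Q) ∧ ¬Q ∨ ¬Q ∨ ¬¬R)
= ¬¬¬(¬Q ∨ ¬Q ∨ ¬¬R)   [complement / identity]
= ¬¬¬(¬Q ∨ ¬¬R)   [idempotence]
= ¬¬(Q ∧ ¬R)   [De Morgan]
= Q ∧ ¬R   [double negation]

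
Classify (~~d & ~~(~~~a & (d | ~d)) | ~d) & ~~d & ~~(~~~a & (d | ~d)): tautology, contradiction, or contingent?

contingent

(~~d & ~~(~~~a & (d | ~d)) | ~d) & ~~d & ~~(~~~a & (d | ~d))
= ~~d & ~~(~~~a & (d | ~d))   [absorption]
= ~~d & ~~~~~a   [complement / identity]
= d & ~~~~~a   [double negation]
= d & ~~~a   [double negation]
= d & ~a   [double negation]
This depends on a, d, so it is not a constant.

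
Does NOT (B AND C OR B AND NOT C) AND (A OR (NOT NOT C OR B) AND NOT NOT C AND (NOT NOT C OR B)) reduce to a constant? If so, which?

no

NOT (B AND C OR B AND NOT C) AND (A OR (NOT NOT C OR B) AND NOT NOT C AND (NOT NOT C OR B))
= NOT (B AND C OR B AND NOT C) AND (A OR NOT NOT C AND (NOT NOT C OR B))   (absorption)
= NOT (B AND C OR B AND NOT C) AND (A OR NOT NOT C)   (absorption)
= NOT B AND (A OR NOT NOT C)   (distribution)
= NOT B AND (A OR C)   (double negation)
This depends on A, B, C, so it is not a constant.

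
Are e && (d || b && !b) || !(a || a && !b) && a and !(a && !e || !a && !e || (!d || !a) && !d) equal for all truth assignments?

E1: e && (d || b && !b) || !(a || a && !b) && a
    = e && (d || b && !b) || !a && a   — absorption
    = e && d || !a && a   — complement / identity
    = e && d   — complement / identity
E2: !(a && !e || !a && !e || (!d || !a) && !d)
    = !(!e || (!d || !a) && !d)   — distribution
    = !(!e || !d)   — absorption
    = e && d   — De Morgan
Both reduce to e && d, so they are equivalent.

Yes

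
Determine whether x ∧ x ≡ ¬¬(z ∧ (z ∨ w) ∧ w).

No

E1: x ∧ x
    = x   (idempotence)
E2: ¬¬(z ∧ (z ∨ w) ∧ w)
    = ¬¬(z ∧ w)   (absorption)
    = z ∧ w   (double negation)
These differ: at w=0, x=1, z=1, E1 = 1 but E2 = 0.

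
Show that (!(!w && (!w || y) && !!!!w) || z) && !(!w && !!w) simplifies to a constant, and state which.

true

(!(!w && (!w || y) && !!!!w) || z) && !(!w && !!w)
= (!(!w && (!w || y) && !!w) || z) && !(!w && !!w)
= (!(!w && !!w) || z) && !(!w && !!w)
= !(!w && !!w)
= w || !w
= true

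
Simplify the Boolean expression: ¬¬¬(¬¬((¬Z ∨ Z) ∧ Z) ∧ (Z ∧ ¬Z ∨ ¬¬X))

¬¬¬(¬¬((¬Z ∨ Z) ∧ Z) ∧ (Z ∧ ¬Z ∨ ¬¬X))
= ¬(¬¬((¬Z ∨ Z) ∧ Z) ∧ (Z ∧ ¬Z ∨ ¬¬X))   — double negation
= ¬(¬¬((¬Z ∨ Z) ∧ Z) ∧ ¬¬X)   — complement / identity
= ¬((¬Z ∨ Z) ∧ Z) ∨ ¬X   — De Morgan
= ¬Z ∨ ¬X   — complement / identity

¬Z ∨ ¬X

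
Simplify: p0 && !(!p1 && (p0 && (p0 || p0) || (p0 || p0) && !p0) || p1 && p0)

p0 && !(!p1 && (p0 && (p0 || p0) || (p0 || p0) && !p0) || p1 && p0)
= p0 && !(!p1 && (p0 || p0) || p1 && p0)   — distribution
= p0 && !(!p1 && p0 || p1 && p0)   — idempotence
= p0 && !p0   — distribution
= false   — complement

false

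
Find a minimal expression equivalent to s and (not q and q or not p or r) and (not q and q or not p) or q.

s and (not q and q or not p or r) and (not q and q or not p) or q
= s and (not q and q or not p) or q
= s and not p or q

s and not p or q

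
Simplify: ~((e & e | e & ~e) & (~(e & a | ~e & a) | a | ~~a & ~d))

~((e & e | e & ~e) & (~(e & a | ~e & a) | a | ~~a & ~d))
= ~((e & e | e & ~e) & (~(e & a | ~e & a) | a | a & ~d))   [double negation]
= ~(e & (~(e & a | ~e & a) | a | a & ~d))   [distribution]
= ~(e & (~(e & a | ~e & a) | a))   [absorption]
= ~(e & (~a | a))   [distribution]
= ~e   [complement / identity]

~e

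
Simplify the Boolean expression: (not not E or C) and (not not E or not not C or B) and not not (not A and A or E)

E

(not not E or C) and (not not E or not not C or B) and not not (not A and A or E)
= (not not E or C) and (not not E or C or B) and not not (not A and A or E)   (double negation)
= (not not E or C) and not not (not A and A or E)   (absorption)
= (not not E or C) and not not E   (complement / identity)
= not not E   (absorption)
= E   (double negation)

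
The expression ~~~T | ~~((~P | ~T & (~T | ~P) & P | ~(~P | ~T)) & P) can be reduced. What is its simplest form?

~~~T | ~~((~P | ~T & (~T | ~P) & P | ~(~P | ~T)) & P)
= ~~~T | ~~((~P | ~T & P | ~(~P | ~T)) & P)   [absorption]
= ~T | ~~((~P | ~T & P | ~(~P | ~T)) & P)   [double negation]
= ~T | ~~((~P | ~T & P | P & T) & P)   [De Morgan]
= ~T | ~~((~P | P) & P)   [distribution]
= ~T | ~~P   [complement / identity]
= ~T | P   [double negation]

~T | P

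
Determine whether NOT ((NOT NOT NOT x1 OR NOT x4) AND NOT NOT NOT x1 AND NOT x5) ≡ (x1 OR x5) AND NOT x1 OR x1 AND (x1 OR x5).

Yes

E1: NOT ((NOT NOT NOT x1 OR NOT x4) AND NOT NOT NOT x1 AND NOT x5)
    = NOT (NOT NOT NOT x1 AND NOT x5)
    = NOT (NOT x1 AND NOT x5)
    = x1 OR x5
E2: (x1 OR x5) AND NOT x1 OR x1 AND (x1 OR x5)
    = x1 OR x5
Both reduce to x1 OR x5, so they are equivalent.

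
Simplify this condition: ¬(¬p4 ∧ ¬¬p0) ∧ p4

¬(¬p4 ∧ ¬¬p0) ∧ p4
= (p4 ∨ ¬p0) ∧ p4   — De Morgan
= p4   — absorption

p4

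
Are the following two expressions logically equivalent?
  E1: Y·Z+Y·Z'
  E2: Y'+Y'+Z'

E1: Y·Z+Y·Z'
    = Y
E2: Y'+Y'+Z'
    = Y'+Z'
These differ: at Y=0, Z=1, E1 = 0 but E2 = 1.

No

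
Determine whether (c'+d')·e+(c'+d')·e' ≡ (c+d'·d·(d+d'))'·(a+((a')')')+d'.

Yes

E1: (c'+d')·e+(c'+d')·e'
    = c'+d'   [distribution]
E2: (c+d'·d·(d+d'))'·(a+((a')')')+d'
    = (c+d'·d)'·(a+((a')')')+d'   [complement / identity]
    = (c+d'·d)'·(a+a')+d'   [double negation]
    = c'·(a+a')+d'   [complement / identity]
    = c'+d'   [complement / identity]
Both reduce to c'+d', so they are equivalent.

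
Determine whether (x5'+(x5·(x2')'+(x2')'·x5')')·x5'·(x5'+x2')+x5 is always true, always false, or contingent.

always true

(x5'+(x5·(x2')'+(x2')'·x5')')·x5'·(x5'+x2')+x5
= (x5'+((x2')')')·x5'·(x5'+x2')+x5   [distribution]
= (x5'+((x2')')')·x5'+x5   [absorption]
= (x5'+x2')·x5'+x5   [double negation]
= x5'+x5   [absorption]
= 1   [complement]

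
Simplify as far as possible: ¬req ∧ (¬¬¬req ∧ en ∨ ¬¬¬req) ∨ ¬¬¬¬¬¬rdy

¬req ∨ rdy

¬req ∧ (¬¬¬req ∧ en ∨ ¬¬¬req) ∨ ¬¬¬¬¬¬rdy
= ¬req ∧ (¬¬¬req ∧ en ∨ ¬¬¬req) ∨ ¬¬¬¬rdy   [double negation]
= ¬req ∧ ¬¬¬req ∨ ¬¬¬¬rdy   [absorption]
= ¬req ∧ ¬¬¬req ∨ ¬¬rdy   [double negation]
= ¬req ∧ ¬req ∨ ¬¬rdy   [double negation]
= ¬req ∨ ¬¬rdy   [idempotence]
= ¬req ∨ rdy   [double negation]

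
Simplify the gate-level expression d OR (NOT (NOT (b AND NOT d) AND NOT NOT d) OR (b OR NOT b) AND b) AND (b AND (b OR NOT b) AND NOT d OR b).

d OR b

d OR (NOT (NOT (b AND NOT d) AND NOT NOT d) OR (b OR NOT b) AND b) AND (b AND (b OR NOT b) AND NOT d OR b)
= d OR (NOT (NOT (b AND NOT d) AND NOT NOT d) OR b) AND (b AND (b OR NOT b) AND NOT d OR b)
= d OR (b AND NOT d OR NOT d OR b) AND (b AND (b OR NOT b) AND NOT d OR b)
= d OR (b AND NOT d OR NOT d OR b) AND (b AND NOT d OR b)
= d OR (b AND NOT d OR NOT d) AND b AND NOT d OR b
= d OR b AND NOT d OR b
= d OR b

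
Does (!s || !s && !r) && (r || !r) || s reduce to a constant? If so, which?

(!s || !s && !r) && (r || !r) || s
= !s && (r || !r) || s   [absorption]
= !s || s   [complement / identity]
= true   [complement]

yes, True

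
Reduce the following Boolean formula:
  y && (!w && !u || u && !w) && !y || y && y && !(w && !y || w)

y && (!w && !u || u && !w) && !y || y && y && !(w && !y || w)
= y && (!w && !u || u && !w) && !y || y && y && !w   (absorption)
= y && !w && !y || y && y && !w   (distribution)
= y && !w   (distribution)

y && !w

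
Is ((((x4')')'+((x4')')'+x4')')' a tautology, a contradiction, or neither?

((((x4')')'+((x4')')'+x4')')'
= ((((x4')')'+x4')')'   (idempotence)
= ((x4'+x4')')'   (double negation)
= ((x4')')'   (idempotence)
= x4'   (double negation)
This depends on x4, so it is not a constant.

neither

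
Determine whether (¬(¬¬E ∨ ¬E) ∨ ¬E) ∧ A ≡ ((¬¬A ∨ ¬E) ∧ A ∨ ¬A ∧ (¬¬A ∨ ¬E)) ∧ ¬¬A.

No

E1: (¬(¬¬E ∨ ¬E) ∨ ¬E) ∧ A
    = (¬E ∧ E ∨ ¬E) ∧ A   (De Morgan)
    = ¬E ∧ A   (complement / identity)
E2: ((¬¬A ∨ ¬E) ∧ A ∨ ¬A ∧ (¬¬A ∨ ¬E)) ∧ ¬¬A
    = (¬¬A ∨ ¬E) ∧ ¬¬A   (distribution)
    = ¬¬A   (absorption)
    = A   (double negation)
These differ: at A=1, E=1, E1 = 0 but E2 = 1.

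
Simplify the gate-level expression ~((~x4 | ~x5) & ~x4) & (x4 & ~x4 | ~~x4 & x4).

~((~x4 | ~x5) & ~x4) & (x4 & ~x4 | ~~x4 & x4)
= ~((~x4 | ~x5) & ~x4) & (x4 & ~x4 | x4 & x4)   — double negation
= ~~x4 & (x4 & ~x4 | x4 & x4)   — absorption
= ~~x4 & x4   — distribution
= x4 & x4   — double negation
= x4   — idempotence

x4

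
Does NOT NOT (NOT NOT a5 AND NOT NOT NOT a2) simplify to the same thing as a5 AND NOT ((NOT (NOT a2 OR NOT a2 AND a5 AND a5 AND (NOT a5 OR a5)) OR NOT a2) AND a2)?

Yes

E1: NOT NOT (NOT NOT a5 AND NOT NOT NOT a2)
    = NOT (NOT a5 OR NOT NOT a2)   (De Morgan)
    = a5 AND NOT a2   (De Morgan)
E2: a5 AND NOT ((NOT (NOT a2 OR NOT a2 AND a5 AND a5 AND (NOT a5 OR a5)) OR NOT a2) AND a2)
    = a5 AND NOT ((NOT (NOT a2 OR NOT a2 AND a5 AND (NOT a5 OR a5)) OR NOT a2) AND a2)   (idempotence)
    = a5 AND NOT ((NOT (NOT a2 OR NOT a2 AND a5) OR NOT a2) AND a2)   (complement / identity)
    = a5 AND NOT ((NOT NOT a2 OR NOT a2) AND a2)   (absorption)
    = a5 AND NOT ((a2 OR NOT a2) AND a2)   (double negation)
    = a5 AND NOT a2   (complement / identity)
Both reduce to a5 AND NOT a2, so they are equivalent.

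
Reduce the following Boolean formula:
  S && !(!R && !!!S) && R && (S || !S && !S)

S && R

S && !(!R && !!!S) && R && (S || !S && !S)
= S && (R || !!S) && R && (S || !S && !S)
= S && (R || S) && R && (S || !S && !S)
= S && R && (S || !S && !S)
= S && R && (S || !S)
= S && R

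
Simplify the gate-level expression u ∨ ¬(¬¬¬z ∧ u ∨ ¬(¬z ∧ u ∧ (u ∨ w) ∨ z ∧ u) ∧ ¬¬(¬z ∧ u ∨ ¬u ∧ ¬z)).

u ∨ z

u ∨ ¬(¬¬¬z ∧ u ∨ ¬(¬z ∧ u ∧ (u ∨ w) ∨ z ∧ u) ∧ ¬¬(¬z ∧ u ∨ ¬u ∧ ¬z))
= u ∨ ¬(¬¬¬z ∧ u ∨ ¬(¬z ∧ u ∨ z ∧ u) ∧ ¬¬(¬z ∧ u ∨ ¬u ∧ ¬z))   (absorption)
= u ∨ ¬(¬¬¬z ∧ u ∨ ¬(¬z ∧ u ∨ z ∧ u) ∧ ¬¬¬z)   (distribution)
= u ∨ ¬(¬¬¬z ∧ u ∨ ¬u ∧ ¬¬¬z)   (distribution)
= u ∨ ¬¬¬¬z   (distribution)
= u ∨ ¬¬z   (double negation)
= u ∨ z   (double negation)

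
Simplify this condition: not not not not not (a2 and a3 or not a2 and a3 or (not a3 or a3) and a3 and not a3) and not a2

not not not not not (a2 and a3 or not a2 and a3 or (not a3 or a3) and a3 and not a3) and not a2
= not not not not not (a2 and a3 or not a2 and a3 or a3 and not a3) and not a2   — complement / identity
= not not not not not (a3 or a3 and not a3) and not a2   — distribution
= not not not not not a3 and not a2   — complement / identity
= not not not a3 and not a2   — double negation
= not a3 and not a2   — double negation

not a3 and not a2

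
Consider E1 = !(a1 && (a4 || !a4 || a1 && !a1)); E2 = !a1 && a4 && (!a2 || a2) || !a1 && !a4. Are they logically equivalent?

E1: !(a1 && (a4 || !a4 || a1 && !a1))
    = !(a1 && (a4 || !a4))   (complement / identity)
    = !a1   (complement / identity)
E2: !a1 && a4 && (!a2 || a2) || !a1 && !a4
    = !a1 && a4 || !a1 && !a4   (complement / identity)
    = !a1   (distribution)
Both reduce to !a1, so they are equivalent.

Yes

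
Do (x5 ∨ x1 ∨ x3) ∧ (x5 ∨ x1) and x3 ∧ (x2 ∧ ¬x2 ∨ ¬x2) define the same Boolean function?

No

E1: (x5 ∨ x1 ∨ x3) ∧ (x5 ∨ x1)
    = x5 ∨ x1
E2: x3 ∧ (x2 ∧ ¬x2 ∨ ¬x2)
    = x3 ∧ ¬x2
These differ: at x1=1, x2=1, x3=0, x5=1, E1 = 1 but E2 = 0.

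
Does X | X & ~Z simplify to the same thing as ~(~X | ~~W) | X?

E1: X | X & ~Z
    = X   (absorption)
E2: ~(~X | ~~W) | X
    = X & ~W | X   (De Morgan)
    = X   (absorption)
Both reduce to X, so they are equivalent.

Yes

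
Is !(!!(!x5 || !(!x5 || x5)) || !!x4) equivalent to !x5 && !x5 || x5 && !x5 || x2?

E1: !(!!(!x5 || !(!x5 || x5)) || !!x4)
    = !(!(x5 && (!x5 || x5)) || !!x4)   — De Morgan
    = x5 && (!x5 || x5) && !x4   — De Morgan
    = x5 && !x4   — complement / identity
E2: !x5 && !x5 || x5 && !x5 || x2
    = !x5 || x2   — distribution
These differ: at x2=1, x4=1, x5=0, E1 = 0 but E2 = 1.

No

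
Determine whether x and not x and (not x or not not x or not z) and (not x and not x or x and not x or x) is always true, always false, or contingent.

always false

x and not x and (not x or not not x or not z) and (not x and not x or x and not x or x)
= x and not x and (not x or not not x or not z) and (not x or x)   (distribution)
= x and not x and (not x or x or not z) and (not x or x)   (double negation)
= x and not x and (not x or x)   (absorption)
= x and not x   (complement / identity)
= False   (complement)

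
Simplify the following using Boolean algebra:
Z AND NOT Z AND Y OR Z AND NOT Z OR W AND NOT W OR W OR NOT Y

W OR NOT Y

Z AND NOT Z AND Y OR Z AND NOT Z OR W AND NOT W OR W OR NOT Y
= Z AND NOT Z AND Y OR Z AND NOT Z OR W OR NOT Y   [complement / identity]
= Z AND NOT Z OR W OR NOT Y   [absorption]
= W OR NOT Y   [complement / identity]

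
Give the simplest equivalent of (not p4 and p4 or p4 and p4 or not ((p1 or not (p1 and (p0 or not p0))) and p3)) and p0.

(not p4 and p4 or p4 and p4 or not ((p1 or not (p1 and (p0 or not p0))) and p3)) and p0
= (not p4 and p4 or p4 and p4 or not ((p1 or not p1) and p3)) and p0   — complement / identity
= (not p4 and p4 or p4 and p4 or not p3) and p0   — complement / identity
= (p4 or not p3) and p0   — distribution

(p4 or not p3) and p0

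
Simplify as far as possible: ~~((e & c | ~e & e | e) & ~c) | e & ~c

~~((e & c | ~e & e | e) & ~c) | e & ~c
= (e & c | ~e & e | e) & ~c | e & ~c   — double negation
= (e & c | e) & ~c | e & ~c   — complement / identity
= e & ~c | e & ~c   — absorption
= e & ~c   — idempotence

e & ~c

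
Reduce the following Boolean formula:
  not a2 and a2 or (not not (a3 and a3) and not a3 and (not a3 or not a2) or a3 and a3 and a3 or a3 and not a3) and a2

not a2 and a2 or (not not (a3 and a3) and not a3 and (not a3 or not a2) or a3 and a3 and a3 or a3 and not a3) and a2
= not a2 and a2 or (a3 and a3 and not a3 and (not a3 or not a2) or a3 and a3 and a3 or a3 and not a3) and a2   — double negation
= not a2 and a2 or (a3 and a3 and not a3 or a3 and a3 and a3 or a3 and not a3) and a2   — absorption
= (a3 and a3 and not a3 or a3 and a3 and a3 or a3 and not a3) and a2   — complement / identity
= (a3 and a3 or a3 and not a3) and a2   — distribution
= a3 and a2   — distribution

a3 and a2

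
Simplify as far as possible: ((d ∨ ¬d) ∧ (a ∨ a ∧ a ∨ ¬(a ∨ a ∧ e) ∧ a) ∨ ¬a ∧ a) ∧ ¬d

a ∧ ¬d

((d ∨ ¬d) ∧ (a ∨ a ∧ a ∨ ¬(a ∨ a ∧ e) ∧ a) ∨ ¬a ∧ a) ∧ ¬d
= (d ∨ ¬d) ∧ (a ∨ a ∧ a ∨ ¬(a ∨ a ∧ e) ∧ a) ∧ ¬d
= (a ∨ a ∧ a ∨ ¬(a ∨ a ∧ e) ∧ a) ∧ ¬d
= (a ∨ a ∧ a ∨ ¬a ∧ a) ∧ ¬d
= (a ∨ a) ∧ ¬d
= a ∧ ¬d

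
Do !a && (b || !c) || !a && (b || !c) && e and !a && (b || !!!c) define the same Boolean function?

Yes

E1: !a && (b || !c) || !a && (b || !c) && e
    = !a && (b || !c)   [absorption]
E2: !a && (b || !!!c)
    = !a && (b || !c)   [double negation]
Both reduce to !a && (b || !c), so they are equivalent.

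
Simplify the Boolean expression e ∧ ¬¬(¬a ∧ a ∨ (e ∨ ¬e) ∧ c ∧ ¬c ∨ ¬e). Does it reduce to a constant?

False

e ∧ ¬¬(¬a ∧ a ∨ (e ∨ ¬e) ∧ c ∧ ¬c ∨ ¬e)
= e ∧ ¬¬(¬a ∧ a ∨ c ∧ ¬c ∨ ¬e)   — complement / identity
= e ∧ (¬a ∧ a ∨ c ∧ ¬c ∨ ¬e)   — double negation
= e ∧ (¬a ∧ a ∨ ¬e)   — complement / identity
= e ∧ ¬e   — complement / identity
= False   — complement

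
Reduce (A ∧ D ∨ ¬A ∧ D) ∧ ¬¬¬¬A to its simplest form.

D ∧ A

(A ∧ D ∨ ¬A ∧ D) ∧ ¬¬¬¬A
= (A ∧ D ∨ ¬A ∧ D) ∧ ¬¬A   — double negation
= D ∧ ¬¬A   — distribution
= D ∧ A   — double negation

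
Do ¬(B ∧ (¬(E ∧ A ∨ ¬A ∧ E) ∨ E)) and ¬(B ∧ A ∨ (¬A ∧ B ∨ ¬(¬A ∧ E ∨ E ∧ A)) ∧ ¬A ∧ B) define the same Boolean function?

E1: ¬(B ∧ (¬(E ∧ A ∨ ¬A ∧ E) ∨ E))
    = ¬(B ∧ (¬E ∨ E))   [distribution]
    = ¬B   [complement / identity]
E2: ¬(B ∧ A ∨ (¬A ∧ B ∨ ¬(¬A ∧ E ∨ E ∧ A)) ∧ ¬A ∧ B)
    = ¬(B ∧ A ∨ (¬A ∧ B ∨ ¬E) ∧ ¬A ∧ B)   [distribution]
    = ¬(B ∧ A ∨ ¬A ∧ B)   [absorption]
    = ¬B   [distribution]
Both reduce to ¬B, so they are equivalent.

Yes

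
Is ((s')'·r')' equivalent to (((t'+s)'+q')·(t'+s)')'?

E1: ((s')'·r')'
    = s'+r   (De Morgan)
E2: (((t'+s)'+q')·(t'+s)')'
    = ((t'+s)')'   (absorption)
    = t'+s   (double negation)
These differ: at q=0, r=0, s=0, t=1, E1 = 1 but E2 = 0.

No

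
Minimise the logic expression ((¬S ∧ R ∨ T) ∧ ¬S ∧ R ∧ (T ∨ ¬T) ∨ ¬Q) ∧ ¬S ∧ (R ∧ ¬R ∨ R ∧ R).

¬S ∧ R

((¬S ∧ R ∨ T) ∧ ¬S ∧ R ∧ (T ∨ ¬T) ∨ ¬Q) ∧ ¬S ∧ (R ∧ ¬R ∨ R ∧ R)
= ((¬S ∧ R ∨ T) ∧ ¬S ∧ R ∨ ¬Q) ∧ ¬S ∧ (R ∧ ¬R ∨ R ∧ R)   [complement / identity]
= ((¬S ∧ R ∨ T) ∧ ¬S ∧ R ∨ ¬Q) ∧ ¬S ∧ R   [distribution]
= (¬S ∧ R ∨ ¬Q) ∧ ¬S ∧ R   [absorption]
= ¬S ∧ R   [absorption]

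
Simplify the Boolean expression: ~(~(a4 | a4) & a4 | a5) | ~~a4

~a5 | a4

~(~(a4 | a4) & a4 | a5) | ~~a4
= ~(~a4 & a4 | a5) | ~~a4
= ~(~a4 & a4 | a5) | a4
= ~a5 | a4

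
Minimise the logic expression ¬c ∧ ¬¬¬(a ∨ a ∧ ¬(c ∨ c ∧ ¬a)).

¬c ∧ ¬a

¬c ∧ ¬¬¬(a ∨ a ∧ ¬(c ∨ c ∧ ¬a))
= ¬c ∧ ¬¬¬(a ∨ a ∧ ¬c)   (absorption)
= ¬c ∧ ¬¬¬a   (absorption)
= ¬c ∧ ¬a   (double negation)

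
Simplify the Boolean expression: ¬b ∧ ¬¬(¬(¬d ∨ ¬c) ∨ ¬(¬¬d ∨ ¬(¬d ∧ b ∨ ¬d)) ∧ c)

¬b ∧ c

¬b ∧ ¬¬(¬(¬d ∨ ¬c) ∨ ¬(¬¬d ∨ ¬(¬d ∧ b ∨ ¬d)) ∧ c)
= ¬b ∧ ¬¬(¬(¬d ∨ ¬c) ∨ ¬(¬¬d ∨ ¬¬d) ∧ c)
= ¬b ∧ ¬¬(¬(¬d ∨ ¬c) ∨ ¬¬¬d ∧ c)
= ¬b ∧ ¬¬(¬(¬d ∨ ¬c) ∨ ¬d ∧ c)
= ¬b ∧ (¬(¬d ∨ ¬c) ∨ ¬d ∧ c)
= ¬b ∧ (d ∧ c ∨ ¬d ∧ c)
= ¬b ∧ c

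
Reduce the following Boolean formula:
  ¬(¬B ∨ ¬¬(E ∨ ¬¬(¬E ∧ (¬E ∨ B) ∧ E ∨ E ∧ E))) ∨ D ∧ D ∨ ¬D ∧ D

B ∧ ¬E ∨ D

¬(¬B ∨ ¬¬(E ∨ ¬¬(¬E ∧ (¬E ∨ B) ∧ E ∨ E ∧ E))) ∨ D ∧ D ∨ ¬D ∧ D
= ¬(¬B ∨ ¬¬(E ∨ ¬¬(¬E ∧ E ∨ E ∧ E))) ∨ D ∧ D ∨ ¬D ∧ D   [absorption]
= ¬(¬B ∨ ¬¬(E ∨ ¬¬E)) ∨ D ∧ D ∨ ¬D ∧ D   [distribution]
= ¬(¬B ∨ ¬¬(E ∨ E)) ∨ D ∧ D ∨ ¬D ∧ D   [double negation]
= ¬(¬B ∨ ¬¬(E ∨ E)) ∨ D   [distribution]
= ¬(¬B ∨ ¬¬E) ∨ D   [idempotence]
= B ∧ ¬E ∨ D   [De Morgan]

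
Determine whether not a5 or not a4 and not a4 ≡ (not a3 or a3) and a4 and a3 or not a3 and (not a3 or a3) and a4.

E1: not a5 or not a4 and not a4
    = not a5 or not a4   — idempotence
E2: (not a3 or a3) and a4 and a3 or not a3 and (not a3 or a3) and a4
    = (not a3 or a3) and a4   — distribution
    = a4   — complement / identity
These differ: at a3=0, a4=0, a5=0, E1 = 1 but E2 = 0.

No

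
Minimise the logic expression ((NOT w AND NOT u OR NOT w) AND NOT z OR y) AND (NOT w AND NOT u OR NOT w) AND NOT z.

((NOT w AND NOT u OR NOT w) AND NOT z OR y) AND (NOT w AND NOT u OR NOT w) AND NOT z
= (NOT w AND NOT u OR NOT w) AND NOT z
= NOT w AND NOT z

NOT w AND NOT z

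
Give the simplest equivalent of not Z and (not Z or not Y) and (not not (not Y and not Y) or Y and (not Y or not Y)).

not Z and (not Z or not Y) and (not not (not Y and not Y) or Y and (not Y or not Y))
= not Z and (not Z or not Y) and (not Y and not Y or Y and (not Y or not Y))   [double negation]
= not Z and (not Z or not Y) and (not Y and not Y or Y and not Y)   [idempotence]
= not Z and (not Y and not Y or Y and not Y)   [absorption]
= not Z and not Y   [distribution]

not Z and not Y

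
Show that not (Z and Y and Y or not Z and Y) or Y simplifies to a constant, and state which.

not (Z and Y and Y or not Z and Y) or Y
= not (Z and Y or not Z and Y) or Y   [idempotence]
= not Y or Y   [distribution]
= True   [complement]

True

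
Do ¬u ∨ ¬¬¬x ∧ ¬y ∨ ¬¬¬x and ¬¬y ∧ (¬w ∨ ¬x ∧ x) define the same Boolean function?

E1: ¬u ∨ ¬¬¬x ∧ ¬y ∨ ¬¬¬x
    = ¬u ∨ ¬¬¬x   (absorption)
    = ¬u ∨ ¬x   (double negation)
E2: ¬¬y ∧ (¬w ∨ ¬x ∧ x)
    = ¬¬y ∧ ¬w   (complement / identity)
    = y ∧ ¬w   (double negation)
These differ: at u=0, w=0, x=0, y=0, E1 = 1 but E2 = 0.

No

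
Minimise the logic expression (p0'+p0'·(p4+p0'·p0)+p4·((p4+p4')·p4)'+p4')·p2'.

(p0'+p4')·p2'

(p0'+p0'·(p4+p0'·p0)+p4·((p4+p4')·p4)'+p4')·p2'
= (p0'+p0'·p4+p4·((p4+p4')·p4)'+p4')·p2'   — complement / identity
= (p0'+p0'·p4+p4·p4'+p4')·p2'   — complement / identity
= (p0'+p4·p4'+p4')·p2'   — absorption
= (p0'+p4')·p2'   — complement / identity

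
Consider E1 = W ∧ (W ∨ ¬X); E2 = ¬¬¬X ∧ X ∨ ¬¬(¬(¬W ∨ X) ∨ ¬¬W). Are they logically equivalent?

E1: W ∧ (W ∨ ¬X)
    = W   (absorption)
E2: ¬¬¬X ∧ X ∨ ¬¬(¬(¬W ∨ X) ∨ ¬¬W)
    = ¬¬¬X ∧ X ∨ ¬((¬W ∨ X) ∧ ¬W)   (De Morgan)
    = ¬¬¬X ∧ X ∨ ¬¬W   (absorption)
    = ¬X ∧ X ∨ ¬¬W   (double negation)
    = ¬¬W   (complement / identity)
    = W   (double negation)
Both reduce to W, so they are equivalent.

Yes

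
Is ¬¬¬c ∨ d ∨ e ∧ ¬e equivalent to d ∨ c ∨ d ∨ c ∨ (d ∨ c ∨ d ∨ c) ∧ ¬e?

No

E1: ¬¬¬c ∨ d ∨ e ∧ ¬e
    = ¬¬¬c ∨ d
    = ¬c ∨ d
E2: d ∨ c ∨ d ∨ c ∨ (d ∨ c ∨ d ∨ c) ∧ ¬e
    = d ∨ c ∨ d ∨ c
    = d ∨ c
These differ: at c=0, d=0, e=1, E1 = 1 but E2 = 0.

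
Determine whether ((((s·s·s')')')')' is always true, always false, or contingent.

((((s·s·s')')')')'
= ((s·s·s')')'   — double negation
= s·s·s'   — double negation
= s·s'   — idempotence
= 0   — complement

always false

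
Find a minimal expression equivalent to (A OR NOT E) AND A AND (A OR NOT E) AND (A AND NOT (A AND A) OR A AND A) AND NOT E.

A AND NOT E

(A OR NOT E) AND A AND (A OR NOT E) AND (A AND NOT (A AND A) OR A AND A) AND NOT E
= (A OR NOT E) AND A AND (A OR NOT E) AND (A AND NOT A OR A AND A) AND NOT E   [idempotence]
= (A OR NOT E) AND A AND (A OR NOT E) AND A AND NOT E   [distribution]
= (A OR NOT E) AND A AND NOT E   [idempotence]
= A AND NOT E   [absorption]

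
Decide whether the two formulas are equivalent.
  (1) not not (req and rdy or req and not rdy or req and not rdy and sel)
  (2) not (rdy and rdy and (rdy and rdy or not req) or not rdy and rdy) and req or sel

E1: not not (req and rdy or req and not rdy or req and not rdy and sel)
    = not not (req and rdy or req and not rdy)   [absorption]
    = not not req   [distribution]
    = req   [double negation]
E2: not (rdy and rdy and (rdy and rdy or not req) or not rdy and rdy) and req or sel
    = not (rdy and rdy or not rdy and rdy) and req or sel   [absorption]
    = not (rdy or not rdy and rdy) and req or sel   [idempotence]
    = not rdy and req or sel   [complement / identity]
These differ: at rdy=1, req=0, sel=1, E1 = 0 but E2 = 1.

No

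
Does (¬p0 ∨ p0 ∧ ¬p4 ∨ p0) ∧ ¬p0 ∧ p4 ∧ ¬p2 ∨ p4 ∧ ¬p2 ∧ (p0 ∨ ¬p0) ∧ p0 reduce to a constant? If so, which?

(¬p0 ∨ p0 ∧ ¬p4 ∨ p0) ∧ ¬p0 ∧ p4 ∧ ¬p2 ∨ p4 ∧ ¬p2 ∧ (p0 ∨ ¬p0) ∧ p0
= (¬p0 ∨ p0) ∧ ¬p0 ∧ p4 ∧ ¬p2 ∨ p4 ∧ ¬p2 ∧ (p0 ∨ ¬p0) ∧ p0   [absorption]
= ¬p0 ∧ p4 ∧ ¬p2 ∨ p4 ∧ ¬p2 ∧ (p0 ∨ ¬p0) ∧ p0   [complement / identity]
= ¬p0 ∧ p4 ∧ ¬p2 ∨ p4 ∧ ¬p2 ∧ p0   [complement / identity]
= p4 ∧ ¬p2   [distribution]
This depends on p2, p4, so it is not a constant.

no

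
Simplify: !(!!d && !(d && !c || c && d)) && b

!(!!d && !(d && !c || c && d)) && b
= (!d || d && !c || c && d) && b   [De Morgan]
= (!d || d) && b   [distribution]
= b   [complement / identity]

b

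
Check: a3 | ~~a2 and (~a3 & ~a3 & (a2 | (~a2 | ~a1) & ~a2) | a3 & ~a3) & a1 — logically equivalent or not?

E1: a3 | ~~a2
    = a3 | a2
E2: (~a3 & ~a3 & (a2 | (~a2 | ~a1) & ~a2) | a3 & ~a3) & a1
    = (~a3 & ~a3 & (a2 | ~a2) | a3 & ~a3) & a1
    = (~a3 & ~a3 | a3 & ~a3) & a1
    = ~a3 & a1
These differ: at a1=0, a2=1, a3=1, E1 = 1 but E2 = 0.

No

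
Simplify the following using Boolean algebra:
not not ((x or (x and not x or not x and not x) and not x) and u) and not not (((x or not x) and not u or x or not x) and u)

not not ((x or (x and not x or not x and not x) and not x) and u) and not not (((x or not x) and not u or x or not x) and u)
= not not ((x or not x and not x) and u) and not not (((x or not x) and not u or x or not x) and u)   — distribution
= not not ((x or not x) and u) and not not (((x or not x) and not u or x or not x) and u)   — idempotence
= not not ((x or not x) and u) and not not ((x or not x) and u)   — absorption
= not not ((x or not x) and u)   — idempotence
= (x or not x) and u   — double negation
= u   — complement / identity

u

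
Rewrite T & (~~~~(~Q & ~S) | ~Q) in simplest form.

T & ~Q

T & (~~~~(~Q & ~S) | ~Q)
= T & (~~(~Q & ~S) | ~Q)   (double negation)
= T & (~Q & ~S | ~Q)   (double negation)
= T & ~Q   (absorption)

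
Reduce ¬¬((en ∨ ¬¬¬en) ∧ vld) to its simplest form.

¬¬((en ∨ ¬¬¬en) ∧ vld)
= ¬¬((en ∨ ¬en) ∧ vld)
= ¬¬vld
= vld

vld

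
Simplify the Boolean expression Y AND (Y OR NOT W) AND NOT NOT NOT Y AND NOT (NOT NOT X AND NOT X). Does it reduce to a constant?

Y AND (Y OR NOT W) AND NOT NOT NOT Y AND NOT (NOT NOT X AND NOT X)
= Y AND (Y OR NOT W) AND NOT NOT NOT Y AND (NOT X OR X)   (De Morgan)
= Y AND NOT NOT NOT Y AND (NOT X OR X)   (absorption)
= Y AND NOT NOT NOT Y   (complement / identity)
= Y AND NOT Y   (double negation)
= FALSE   (complement)

FALSE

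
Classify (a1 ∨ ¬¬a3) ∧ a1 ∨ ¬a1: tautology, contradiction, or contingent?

tautology

(a1 ∨ ¬¬a3) ∧ a1 ∨ ¬a1
= (a1 ∨ a3) ∧ a1 ∨ ¬a1   — double negation
= a1 ∨ ¬a1   — absorption
= True   — complement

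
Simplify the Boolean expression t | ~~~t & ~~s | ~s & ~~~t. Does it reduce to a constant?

t | ~~~t & ~~s | ~s & ~~~t
= t | ~~~t & s | ~s & ~~~t
= t | ~~~t
= t | ~t
= 1

1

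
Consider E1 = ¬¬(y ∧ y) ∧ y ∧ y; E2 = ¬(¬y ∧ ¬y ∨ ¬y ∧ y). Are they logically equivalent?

E1: ¬¬(y ∧ y) ∧ y ∧ y
    = y ∧ y ∧ y ∧ y
    = y ∧ y
    = y
E2: ¬(¬y ∧ ¬y ∨ ¬y ∧ y)
    = ¬¬y
    = y
Both reduce to y, so they are equivalent.

Yes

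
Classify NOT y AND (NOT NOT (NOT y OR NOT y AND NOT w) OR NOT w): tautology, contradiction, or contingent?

contingent

NOT y AND (NOT NOT (NOT y OR NOT y AND NOT w) OR NOT w)
= NOT y AND (NOT NOT NOT y OR NOT w)   — absorption
= NOT y AND (NOT y OR NOT w)   — double negation
= NOT y   — absorption
This depends on y, so it is not a constant.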